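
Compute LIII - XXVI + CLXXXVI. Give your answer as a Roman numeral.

LIII = 53, XXVI = 26, CLXXXVI = 186
53 - 26 = 27
27 + 186 = 213

CCXIII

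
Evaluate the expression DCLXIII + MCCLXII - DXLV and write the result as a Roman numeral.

DCLXIII = 663, MCCLXII = 1262, DXLV = 545
663 + 1262 = 1925
1925 - 545 = 1380

MCCCLXXX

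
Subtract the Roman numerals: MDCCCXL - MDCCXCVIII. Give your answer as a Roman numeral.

MDCCCXL = 1840
MDCCXCVIII = 1798
1840 - 1798 = 42

XLII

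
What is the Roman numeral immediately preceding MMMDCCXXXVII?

MMMDCCXXXVII = 3737; previous is 3736

MMMDCCXXXVI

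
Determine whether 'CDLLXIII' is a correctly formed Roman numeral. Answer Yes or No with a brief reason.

'CDLLXIII': L should not appear more than once

No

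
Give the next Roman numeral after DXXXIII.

DXXXIII = 533; next is 534

DXXXIV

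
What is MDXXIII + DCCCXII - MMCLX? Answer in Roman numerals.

MDXXIII = 1523, DCCCXII = 812, MMCLX = 2160
1523 + 812 = 2335
2335 - 2160 = 175

CLXXV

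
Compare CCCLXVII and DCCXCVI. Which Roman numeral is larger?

CCCLXVII = 367
DCCXCVI = 796
796 is larger

DCCXCVI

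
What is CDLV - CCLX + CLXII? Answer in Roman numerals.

CDLV = 455, CCLX = 260, CLXII = 162
455 - 260 = 195
195 + 162 = 357

CCCLVII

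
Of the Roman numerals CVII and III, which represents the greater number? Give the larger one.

CVII = 107
III = 3
107 is larger

CVII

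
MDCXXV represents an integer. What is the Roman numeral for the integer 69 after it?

MDCXXV = 1625
1625 + 69 = 1694

MDCXCIV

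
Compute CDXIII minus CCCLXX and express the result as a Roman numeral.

CDXIII = 413
CCCLXX = 370
413 - 370 = 43

XLIII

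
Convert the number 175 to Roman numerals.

Convert 175 to Roman numerals:
  175 contains 1×100 (C)
  75 contains 1×50 (L)
  25 contains 2×10 (XX)
  5 contains 1×5 (V)

CLXXV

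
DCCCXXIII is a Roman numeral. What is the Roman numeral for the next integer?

DCCCXXIII = 823; next is 824

DCCCXXIV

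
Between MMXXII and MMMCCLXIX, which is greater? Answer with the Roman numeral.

MMXXII = 2022
MMMCCLXIX = 3269
3269 is larger

MMMCCLXIX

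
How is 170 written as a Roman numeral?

Convert 170 to Roman numerals:
  170 contains 1×100 (C)
  70 contains 1×50 (L)
  20 contains 2×10 (XX)

CLXX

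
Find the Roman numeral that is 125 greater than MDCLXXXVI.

MDCLXXXVI = 1686
1686 + 125 = 1811

MDCCCXI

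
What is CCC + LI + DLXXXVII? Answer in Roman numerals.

CCC = 300, LI = 51, DLXXXVII = 587
300 + 51 = 351
351 + 587 = 938

CMXXXVIII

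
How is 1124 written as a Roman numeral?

Convert 1124 to Roman numerals:
  1124 contains 1×1000 (M)
  124 contains 1×100 (C)
  24 contains 2×10 (XX)
  4 contains 1×4 (IV)

MCXXIV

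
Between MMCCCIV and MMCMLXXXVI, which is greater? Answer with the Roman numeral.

MMCCCIV = 2304
MMCMLXXXVI = 2986
2986 is larger

MMCMLXXXVI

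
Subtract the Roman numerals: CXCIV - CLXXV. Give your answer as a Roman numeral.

CXCIV = 194
CLXXV = 175
194 - 175 = 19

XIX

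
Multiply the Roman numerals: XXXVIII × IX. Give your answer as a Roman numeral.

XXXVIII = 38
IX = 9
38 × 9 = 342

CCCXLII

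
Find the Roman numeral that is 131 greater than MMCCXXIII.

MMCCXXIII = 2223
2223 + 131 = 2354

MMCCCLIV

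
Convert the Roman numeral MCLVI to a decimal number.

MCLVI: M=1000, C=100, L=50, V=5, I=1
1000 + 100 + 50 + 5 + 1 = 1156

1156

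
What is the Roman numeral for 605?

Convert 605 to Roman numerals:
  605 contains 1×500 (D)
  105 contains 1×100 (C)
  5 contains 1×5 (V)

DCV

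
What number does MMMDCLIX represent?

MMMDCLIX: M=1000, M=1000, M=1000, D=500, C=100, L=50, IX=9
1000 + 1000 + 1000 + 500 + 100 + 50 + 9 = 3659

3659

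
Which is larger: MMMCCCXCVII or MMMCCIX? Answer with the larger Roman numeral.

MMMCCCXCVII = 3397
MMMCCIX = 3209
3397 is larger

MMMCCCXCVII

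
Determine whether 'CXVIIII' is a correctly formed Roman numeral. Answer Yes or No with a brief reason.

'CXVIIII': More than 3 consecutive I's

No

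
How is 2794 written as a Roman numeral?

Convert 2794 to Roman numerals:
  2794 contains 2×1000 (MM)
  794 contains 1×500 (D)
  294 contains 2×100 (CC)
  94 contains 1×90 (XC)
  4 contains 1×4 (IV)

MMDCCXCIV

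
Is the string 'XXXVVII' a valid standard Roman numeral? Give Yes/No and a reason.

'XXXVVII': V should not appear more than once

No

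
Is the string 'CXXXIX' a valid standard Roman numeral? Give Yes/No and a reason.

'CXXXIX': Check the rules: uses only the symbols I, V, X, L, C, D, M; no symbol is repeated more than three times in a row; V, L and D each appear at most once; the only place a smaller symbol precedes a larger one is the allowed subtractive pair IX, the symbol right after such a pair (if any) is smaller than the pair's first symbol, and otherwise the values never increase from left to right. Value: C (100) + X (10) + X (10) + X (10) + IX (9) = 139. So it is a valid standard Roman numeral.

Yes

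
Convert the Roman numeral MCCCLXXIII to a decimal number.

MCCCLXXIII: M=1000, C=100, C=100, C=100, L=50, X=10, X=10, I=1, I=1, I=1
1000 + 100 + 100 + 100 + 50 + 10 + 10 + 1 + 1 + 1 = 1373

1373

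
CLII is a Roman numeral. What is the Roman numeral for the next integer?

CLII = 152, so the next integer is 152 + 1 = 153

CLIII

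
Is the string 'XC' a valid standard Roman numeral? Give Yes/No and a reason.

'XC': Check the rules: uses only the symbols I, V, X, L, C, D, M; no symbol is repeated more than three times in a row; V, L and D each appear at most once; the only place a smaller symbol precedes a larger one is the allowed subtractive pair XC, the symbol right after such a pair (if any) is smaller than the pair's first symbol, and otherwise the values never increase from left to right. Value: XC = 90. So it is a valid standard Roman numeral.

Yes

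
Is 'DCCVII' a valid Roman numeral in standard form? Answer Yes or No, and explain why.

'DCCVII': Check the rules: uses only the symbols I, V, X, L, C, D, M; no symbol is repeated more than three times in a row; V, L and D each appear at most once; no smaller symbol precedes a larger one (values never increase from left to right). Value: D (500) + C (100) + C (100) + V (5) + I (1) + I (1) = 707. So it is a valid standard Roman numeral.

Yes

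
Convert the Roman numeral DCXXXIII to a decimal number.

DCXXXIII: D=500, C=100, X=10, X=10, X=10, I=1, I=1, I=1
500 + 100 + 10 + 10 + 10 + 1 + 1 + 1 = 633

633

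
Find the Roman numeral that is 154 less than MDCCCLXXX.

MDCCCLXXX = 1880
1880 - 154 = 1726

MDCCXXVI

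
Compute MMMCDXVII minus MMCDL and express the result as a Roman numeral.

MMMCDXVII = 3417
MMCDL = 2450
3417 - 2450 = 967

CMLXVII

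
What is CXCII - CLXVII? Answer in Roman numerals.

CXCII = 192
CLXVII = 167
192 - 167 = 25

XXV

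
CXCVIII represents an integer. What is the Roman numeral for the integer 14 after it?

CXCVIII = 198
198 + 14 = 212

CCXII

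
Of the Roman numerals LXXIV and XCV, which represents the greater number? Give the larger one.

LXXIV = 74
XCV = 95
95 is larger

XCV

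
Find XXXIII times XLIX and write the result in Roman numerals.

XXXIII = 33
XLIX = 49
33 × 49 = 1617

MDCXVII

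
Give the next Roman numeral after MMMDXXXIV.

MMMDXXXIV = 3534; next is 3535

MMMDXXXV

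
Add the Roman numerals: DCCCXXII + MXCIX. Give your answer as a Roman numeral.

DCCCXXII = 822
MXCIX = 1099
822 + 1099 = 1921

MCMXXI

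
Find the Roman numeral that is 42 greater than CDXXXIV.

CDXXXIV = 434
434 + 42 = 476

CDLXXVI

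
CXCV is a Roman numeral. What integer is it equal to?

CXCV: C=100, XC=90, V=5
100 + 90 + 5 = 195

195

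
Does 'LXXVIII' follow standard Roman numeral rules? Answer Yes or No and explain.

'LXXVIII': Check the rules: uses only the symbols I, V, X, L, C, D, M; no symbol is repeated more than three times in a row; V, L and D each appear at most once; no smaller symbol precedes a larger one (values never increase from left to right). Value: L (50) + X (10) + X (10) + V (5) + I (1) + I (1) + I (1) = 78. So it is a valid standard Roman numeral.

Yes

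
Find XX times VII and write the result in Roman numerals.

XX = 20
VII = 7
20 × 7 = 140

CXL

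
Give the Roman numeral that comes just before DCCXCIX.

DCCXCIX = 799, so the previous integer is 799 - 1 = 798

DCCXCVIII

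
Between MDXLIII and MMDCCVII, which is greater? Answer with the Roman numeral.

MDXLIII = 1543
MMDCCVII = 2707
2707 is larger

MMDCCVII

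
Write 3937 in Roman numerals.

Convert 3937 to Roman numerals:
  3937 contains 3×1000 (MMM)
  937 contains 1×900 (CM)
  37 contains 3×10 (XXX)
  7 contains 1×5 (V)
  2 contains 2×1 (II)

MMMCMXXXVII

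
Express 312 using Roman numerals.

Convert 312 to Roman numerals:
  312 contains 3×100 (CCC)
  12 contains 1×10 (X)
  2 contains 2×1 (II)

CCCXII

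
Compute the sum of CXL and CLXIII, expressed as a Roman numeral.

CXL = 140
CLXIII = 163
140 + 163 = 303

CCCIII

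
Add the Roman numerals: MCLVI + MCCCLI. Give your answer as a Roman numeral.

MCLVI = 1156
MCCCLI = 1351
1156 + 1351 = 2507

MMDVII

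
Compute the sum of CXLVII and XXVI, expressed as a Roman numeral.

CXLVII = 147
XXVI = 26
147 + 26 = 173

CLXXIII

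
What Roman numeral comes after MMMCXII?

MMMCXII = 3112; next is 3113

MMMCXIII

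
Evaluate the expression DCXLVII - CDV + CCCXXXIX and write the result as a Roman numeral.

DCXLVII = 647, CDV = 405, CCCXXXIX = 339
647 - 405 = 242
242 + 339 = 581

DLXXXI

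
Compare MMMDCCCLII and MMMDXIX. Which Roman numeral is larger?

MMMDCCCLII = 3852
MMMDXIX = 3519
3852 is larger

MMMDCCCLII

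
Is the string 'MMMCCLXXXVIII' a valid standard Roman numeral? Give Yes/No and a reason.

'MMMCCLXXXVIII': Check the rules: uses only the symbols I, V, X, L, C, D, M; no symbol is repeated more than three times in a row; V, L and D each appear at most once; no smaller symbol precedes a larger one (values never increase from left to right). Value: M (1000) + M (1000) + M (1000) + C (100) + C (100) + L (50) + X (10) + X (10) + X (10) + V (5) + I (1) + I (1) + I (1) = 3288. So it is a valid standard Roman numeral.

Yes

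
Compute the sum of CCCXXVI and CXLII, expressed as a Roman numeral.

CCCXXVI = 326
CXLII = 142
326 + 142 = 468

CDLXVIII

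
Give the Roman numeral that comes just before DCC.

DCC = 700; previous is 699

DCXCIX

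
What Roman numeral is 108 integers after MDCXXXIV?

MDCXXXIV = 1634
1634 + 108 = 1742

MDCCXLII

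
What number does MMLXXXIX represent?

MMLXXXIX: M=1000, M=1000, L=50, X=10, X=10, X=10, IX=9
1000 + 1000 + 50 + 10 + 10 + 10 + 9 = 2089

2089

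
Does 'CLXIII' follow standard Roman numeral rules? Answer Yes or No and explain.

'CLXIII': Check the rules: uses only the symbols I, V, X, L, C, D, M; no symbol is repeated more than three times in a row; V, L and D each appear at most once; no smaller symbol precedes a larger one (values never increase from left to right). Value: C (100) + L (50) + X (10) + I (1) + I (1) + I (1) = 163. So it is a valid standard Roman numeral.

Yes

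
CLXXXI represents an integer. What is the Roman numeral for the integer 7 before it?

CLXXXI = 181
181 - 7 = 174

CLXXIV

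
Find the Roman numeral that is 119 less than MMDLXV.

MMDLXV = 2565
2565 - 119 = 2446

MMCDXLVI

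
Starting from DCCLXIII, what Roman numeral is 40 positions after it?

DCCLXIII = 763
763 + 40 = 803

DCCCIII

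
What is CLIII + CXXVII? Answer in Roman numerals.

CLIII = 153
CXXVII = 127
153 + 127 = 280

CCLXXX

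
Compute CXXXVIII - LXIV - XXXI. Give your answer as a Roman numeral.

CXXXVIII = 138, LXIV = 64, XXXI = 31
138 - 64 = 74
74 - 31 = 43

XLIII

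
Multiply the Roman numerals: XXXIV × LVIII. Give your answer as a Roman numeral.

XXXIV = 34
LVIII = 58
34 × 58 = 1972

MCMLXXII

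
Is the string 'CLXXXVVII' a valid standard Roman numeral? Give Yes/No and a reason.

'CLXXXVVII': V should not appear more than once

No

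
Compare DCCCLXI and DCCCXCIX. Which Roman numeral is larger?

DCCCLXI = 861
DCCCXCIX = 899
899 is larger

DCCCXCIX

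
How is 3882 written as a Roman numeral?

Convert 3882 to Roman numerals:
  3882 contains 3×1000 (MMM)
  882 contains 1×500 (D)
  382 contains 3×100 (CCC)
  82 contains 1×50 (L)
  32 contains 3×10 (XXX)
  2 contains 2×1 (II)

MMMDCCCLXXXII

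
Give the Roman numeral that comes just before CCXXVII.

CCXXVII = 227, so the previous integer is 227 - 1 = 226

CCXXVI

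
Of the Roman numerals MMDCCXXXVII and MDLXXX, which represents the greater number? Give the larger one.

MMDCCXXXVII = 2737
MDLXXX = 1580
2737 is larger

MMDCCXXXVII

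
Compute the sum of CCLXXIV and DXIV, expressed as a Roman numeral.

CCLXXIV = 274
DXIV = 514
274 + 514 = 788

DCCLXXXVIII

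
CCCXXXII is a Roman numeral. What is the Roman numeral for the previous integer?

CCCXXXII = 332; previous is 331

CCCXXXI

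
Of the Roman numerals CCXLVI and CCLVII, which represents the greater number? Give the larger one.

CCXLVI = 246
CCLVII = 257
257 is larger

CCLVII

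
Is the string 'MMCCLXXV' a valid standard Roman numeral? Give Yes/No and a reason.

'MMCCLXXV': Check the rules: uses only the symbols I, V, X, L, C, D, M; no symbol is repeated more than three times in a row; V, L and D each appear at most once; no smaller symbol precedes a larger one (values never increase from left to right). Value: M (1000) + M (1000) + C (100) + C (100) + L (50) + X (10) + X (10) + V (5) = 2275. So it is a valid standard Roman numeral.

Yes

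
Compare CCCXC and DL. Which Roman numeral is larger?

CCCXC = 390
DL = 550
550 is larger

DL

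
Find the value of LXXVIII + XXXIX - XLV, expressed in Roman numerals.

LXXVIII = 78, XXXIX = 39, XLV = 45
78 + 39 = 117
117 - 45 = 72

LXXII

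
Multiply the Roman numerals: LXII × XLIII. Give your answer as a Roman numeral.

LXII = 62
XLIII = 43
62 × 43 = 2666

MMDCLXVI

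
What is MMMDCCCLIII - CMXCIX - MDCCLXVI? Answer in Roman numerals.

MMMDCCCLIII = 3853, CMXCIX = 999, MDCCLXVI = 1766
3853 - 999 = 2854
2854 - 1766 = 1088

MLXXXVIII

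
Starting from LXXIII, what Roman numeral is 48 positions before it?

LXXIII = 73
73 - 48 = 25

XXV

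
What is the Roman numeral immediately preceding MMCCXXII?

MMCCXXII = 2222; previous is 2221

MMCCXXI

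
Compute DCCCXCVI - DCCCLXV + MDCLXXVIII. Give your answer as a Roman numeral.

DCCCXCVI = 896, DCCCLXV = 865, MDCLXXVIII = 1678
896 - 865 = 31
31 + 1678 = 1709

MDCCIX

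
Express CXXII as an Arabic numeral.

CXXII: C=100, X=10, X=10, I=1, I=1
100 + 10 + 10 + 1 + 1 = 122

122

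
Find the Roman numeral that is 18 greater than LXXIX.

LXXIX = 79
79 + 18 = 97

XCVII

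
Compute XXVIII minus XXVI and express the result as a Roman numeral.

XXVIII = 28
XXVI = 26
28 - 26 = 2

II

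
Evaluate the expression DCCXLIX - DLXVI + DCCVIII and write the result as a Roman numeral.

DCCXLIX = 749, DLXVI = 566, DCCVIII = 708
749 - 566 = 183
183 + 708 = 891

DCCCXCI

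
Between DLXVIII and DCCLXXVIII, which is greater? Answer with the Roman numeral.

DLXVIII = 568
DCCLXXVIII = 778
778 is larger

DCCLXXVIII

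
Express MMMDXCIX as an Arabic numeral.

MMMDXCIX: M=1000, M=1000, M=1000, D=500, XC=90, IX=9
1000 + 1000 + 1000 + 500 + 90 + 9 = 3599

3599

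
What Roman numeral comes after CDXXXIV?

CDXXXIV = 434; next is 435

CDXXXV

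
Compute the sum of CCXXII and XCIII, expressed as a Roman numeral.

CCXXII = 222
XCIII = 93
222 + 93 = 315

CCCXV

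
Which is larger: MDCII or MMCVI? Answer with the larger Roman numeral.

MDCII = 1602
MMCVI = 2106
2106 is larger

MMCVI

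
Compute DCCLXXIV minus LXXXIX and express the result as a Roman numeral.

DCCLXXIV = 774
LXXXIX = 89
774 - 89 = 685

DCLXXXV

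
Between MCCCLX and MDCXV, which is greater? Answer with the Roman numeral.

MCCCLX = 1360
MDCXV = 1615
1615 is larger

MDCXV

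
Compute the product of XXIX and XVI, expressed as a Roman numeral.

XXIX = 29
XVI = 16
29 × 16 = 464

CDLXIV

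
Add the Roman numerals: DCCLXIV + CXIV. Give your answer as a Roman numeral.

DCCLXIV = 764
CXIV = 114
764 + 114 = 878

DCCCLXXVIII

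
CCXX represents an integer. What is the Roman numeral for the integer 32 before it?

CCXX = 220
220 - 32 = 188

CLXXXVIII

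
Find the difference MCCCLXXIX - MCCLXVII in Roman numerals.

MCCCLXXIX = 1379
MCCLXVII = 1267
1379 - 1267 = 112

CXII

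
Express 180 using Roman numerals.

Convert 180 to Roman numerals:
  180 contains 1×100 (C)
  80 contains 1×50 (L)
  30 contains 3×10 (XXX)

CLXXX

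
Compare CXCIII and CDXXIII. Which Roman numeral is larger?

CXCIII = 193
CDXXIII = 423
423 is larger

CDXXIII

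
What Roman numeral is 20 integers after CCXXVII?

CCXXVII = 227
227 + 20 = 247

CCXLVII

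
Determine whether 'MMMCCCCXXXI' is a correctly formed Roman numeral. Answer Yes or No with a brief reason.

'MMMCCCCXXXI': More than 3 consecutive C's

No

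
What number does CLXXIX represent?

CLXXIX: C=100, L=50, X=10, X=10, IX=9
100 + 50 + 10 + 10 + 9 = 179

179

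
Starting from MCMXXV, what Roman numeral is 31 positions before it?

MCMXXV = 1925
1925 - 31 = 1894

MDCCCXCIV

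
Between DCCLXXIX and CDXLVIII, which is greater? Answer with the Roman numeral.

DCCLXXIX = 779
CDXLVIII = 448
779 is larger

DCCLXXIX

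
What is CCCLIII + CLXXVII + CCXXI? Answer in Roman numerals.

CCCLIII = 353, CLXXVII = 177, CCXXI = 221
353 + 177 = 530
530 + 221 = 751

DCCLI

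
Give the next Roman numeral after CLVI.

CLVI = 156, so the next integer is 156 + 1 = 157

CLVII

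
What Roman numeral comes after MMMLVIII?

MMMLVIII = 3058; next is 3059

MMMLIX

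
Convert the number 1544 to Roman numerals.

Convert 1544 to Roman numerals:
  1544 contains 1×1000 (M)
  544 contains 1×500 (D)
  44 contains 1×40 (XL)
  4 contains 1×4 (IV)

MDXLIV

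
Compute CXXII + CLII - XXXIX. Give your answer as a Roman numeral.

CXXII = 122, CLII = 152, XXXIX = 39
122 + 152 = 274
274 - 39 = 235

CCXXXV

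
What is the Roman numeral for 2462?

Convert 2462 to Roman numerals:
  2462 contains 2×1000 (MM)
  462 contains 1×400 (CD)
  62 contains 1×50 (L)
  12 contains 1×10 (X)
  2 contains 2×1 (II)

MMCDLXII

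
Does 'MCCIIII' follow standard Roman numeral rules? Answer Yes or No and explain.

'MCCIIII': More than 3 consecutive I's

No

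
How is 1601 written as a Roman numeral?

Convert 1601 to Roman numerals:
  1601 contains 1×1000 (M)
  601 contains 1×500 (D)
  101 contains 1×100 (C)
  1 contains 1×1 (I)

MDCI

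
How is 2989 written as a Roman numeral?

Convert 2989 to Roman numerals:
  2989 contains 2×1000 (MM)
  989 contains 1×900 (CM)
  89 contains 1×50 (L)
  39 contains 3×10 (XXX)
  9 contains 1×9 (IX)

MMCMLXXXIX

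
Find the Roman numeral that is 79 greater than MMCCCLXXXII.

MMCCCLXXXII = 2382
2382 + 79 = 2461

MMCDLXI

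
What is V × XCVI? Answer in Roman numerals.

V = 5
XCVI = 96
5 × 96 = 480

CDLXXX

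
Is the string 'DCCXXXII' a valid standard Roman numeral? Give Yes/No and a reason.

'DCCXXXII': Check the rules: uses only the symbols I, V, X, L, C, D, M; no symbol is repeated more than three times in a row; V, L and D each appear at most once; no smaller symbol precedes a larger one (values never increase from left to right). Value: D (500) + C (100) + C (100) + X (10) + X (10) + X (10) + I (1) + I (1) = 732. So it is a valid standard Roman numeral.

Yes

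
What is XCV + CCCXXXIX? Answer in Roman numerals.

XCV = 95
CCCXXXIX = 339
95 + 339 = 434

CDXXXIV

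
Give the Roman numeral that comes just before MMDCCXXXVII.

MMDCCXXXVII = 2737, so the previous integer is 2737 - 1 = 2736

MMDCCXXXVI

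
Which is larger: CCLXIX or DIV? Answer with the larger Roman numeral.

CCLXIX = 269
DIV = 504
504 is larger

DIV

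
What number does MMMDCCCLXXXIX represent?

MMMDCCCLXXXIX: M=1000, M=1000, M=1000, D=500, C=100, C=100, C=100, L=50, X=10, X=10, X=10, IX=9
1000 + 1000 + 1000 + 500 + 100 + 100 + 100 + 50 + 10 + 10 + 10 + 9 = 3889

3889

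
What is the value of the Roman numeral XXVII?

XXVII: X=10, X=10, V=5, I=1, I=1
10 + 10 + 5 + 1 + 1 = 27

27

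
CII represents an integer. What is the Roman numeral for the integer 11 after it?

CII = 102
102 + 11 = 113

CXIII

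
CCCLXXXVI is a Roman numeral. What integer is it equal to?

CCCLXXXVI: C=100, C=100, C=100, L=50, X=10, X=10, X=10, V=5, I=1
100 + 100 + 100 + 50 + 10 + 10 + 10 + 5 + 1 = 386

386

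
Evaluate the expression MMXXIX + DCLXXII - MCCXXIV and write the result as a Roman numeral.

MMXXIX = 2029, DCLXXII = 672, MCCXXIV = 1224
2029 + 672 = 2701
2701 - 1224 = 1477

MCDLXXVII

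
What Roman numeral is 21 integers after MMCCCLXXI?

MMCCCLXXI = 2371
2371 + 21 = 2392

MMCCCXCII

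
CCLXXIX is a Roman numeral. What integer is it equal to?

CCLXXIX: C=100, C=100, L=50, X=10, X=10, IX=9
100 + 100 + 50 + 10 + 10 + 9 = 279

279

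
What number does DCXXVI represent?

DCXXVI: D=500, C=100, X=10, X=10, V=5, I=1
500 + 100 + 10 + 10 + 5 + 1 = 626

626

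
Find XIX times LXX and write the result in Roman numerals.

XIX = 19
LXX = 70
19 × 70 = 1330

MCCCXXX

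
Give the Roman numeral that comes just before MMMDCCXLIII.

MMMDCCXLIII = 3743; previous is 3742

MMMDCCXLII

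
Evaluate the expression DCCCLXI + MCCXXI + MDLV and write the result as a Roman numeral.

DCCCLXI = 861, MCCXXI = 1221, MDLV = 1555
861 + 1221 = 2082
2082 + 1555 = 3637

MMMDCXXXVII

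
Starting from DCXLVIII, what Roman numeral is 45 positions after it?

DCXLVIII = 648
648 + 45 = 693

DCXCIII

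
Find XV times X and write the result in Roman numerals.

XV = 15
X = 10
15 × 10 = 150

CL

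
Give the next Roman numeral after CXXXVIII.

CXXXVIII = 138; next is 139

CXXXIX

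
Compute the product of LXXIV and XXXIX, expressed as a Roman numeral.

LXXIV = 74
XXXIX = 39
74 × 39 = 2886

MMDCCCLXXXVI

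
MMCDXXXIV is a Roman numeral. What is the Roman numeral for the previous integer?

MMCDXXXIV = 2434; previous is 2433

MMCDXXXIII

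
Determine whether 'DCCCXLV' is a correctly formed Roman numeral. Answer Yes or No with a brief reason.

'DCCCXLV': Check the rules: uses only the symbols I, V, X, L, C, D, M; no symbol is repeated more than three times in a row; V, L and D each appear at most once; the only place a smaller symbol precedes a larger one is the allowed subtractive pair XL, the symbol right after such a pair (if any) is smaller than the pair's first symbol, and otherwise the values never increase from left to right. Value: D (500) + C (100) + C (100) + C (100) + XL (40) + V (5) = 845. So it is a valid standard Roman numeral.

Yes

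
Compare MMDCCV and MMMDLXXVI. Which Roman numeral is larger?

MMDCCV = 2705
MMMDLXXVI = 3576
3576 is larger

MMMDLXXVI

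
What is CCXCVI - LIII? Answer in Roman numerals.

CCXCVI = 296
LIII = 53
296 - 53 = 243

CCXLIII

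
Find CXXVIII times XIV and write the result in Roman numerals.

CXXVIII = 128
XIV = 14
128 × 14 = 1792

MDCCXCII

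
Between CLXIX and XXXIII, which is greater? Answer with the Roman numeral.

CLXIX = 169
XXXIII = 33
169 is larger

CLXIX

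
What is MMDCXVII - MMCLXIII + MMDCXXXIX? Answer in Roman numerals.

MMDCXVII = 2617, MMCLXIII = 2163, MMDCXXXIX = 2639
2617 - 2163 = 454
454 + 2639 = 3093

MMMXCIII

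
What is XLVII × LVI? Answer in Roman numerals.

XLVII = 47
LVI = 56
47 × 56 = 2632

MMDCXXXII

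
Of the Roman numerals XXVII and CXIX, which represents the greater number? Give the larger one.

XXVII = 27
CXIX = 119
119 is larger

CXIX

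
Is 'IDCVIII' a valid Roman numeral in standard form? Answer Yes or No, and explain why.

'IDCVIII': Invalid subtractive combination: ID

No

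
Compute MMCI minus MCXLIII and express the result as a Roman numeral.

MMCI = 2101
MCXLIII = 1143
2101 - 1143 = 958

CMLVIII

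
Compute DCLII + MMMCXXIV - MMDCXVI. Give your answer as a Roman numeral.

DCLII = 652, MMMCXXIV = 3124, MMDCXVI = 2616
652 + 3124 = 3776
3776 - 2616 = 1160

MCLX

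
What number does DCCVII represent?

DCCVII: D=500, C=100, C=100, V=5, I=1, I=1
500 + 100 + 100 + 5 + 1 + 1 = 707

707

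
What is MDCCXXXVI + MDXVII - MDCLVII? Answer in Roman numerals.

MDCCXXXVI = 1736, MDXVII = 1517, MDCLVII = 1657
1736 + 1517 = 3253
3253 - 1657 = 1596

MDXCVI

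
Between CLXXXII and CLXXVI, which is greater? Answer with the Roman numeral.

CLXXXII = 182
CLXXVI = 176
182 is larger

CLXXXII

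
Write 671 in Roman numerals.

Convert 671 to Roman numerals:
  671 contains 1×500 (D)
  171 contains 1×100 (C)
  71 contains 1×50 (L)
  21 contains 2×10 (XX)
  1 contains 1×1 (I)

DCLXXI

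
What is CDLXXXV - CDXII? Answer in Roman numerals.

CDLXXXV = 485
CDXII = 412
485 - 412 = 73

LXXIII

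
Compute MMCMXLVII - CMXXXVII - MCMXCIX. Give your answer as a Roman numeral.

MMCMXLVII = 2947, CMXXXVII = 937, MCMXCIX = 1999
2947 - 937 = 2010
2010 - 1999 = 11

XI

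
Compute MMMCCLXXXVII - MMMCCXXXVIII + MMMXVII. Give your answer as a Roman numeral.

MMMCCLXXXVII = 3287, MMMCCXXXVIII = 3238, MMMXVII = 3017
3287 - 3238 = 49
49 + 3017 = 3066

MMMLXVI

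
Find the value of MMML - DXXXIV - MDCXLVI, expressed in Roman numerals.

MMML = 3050, DXXXIV = 534, MDCXLVI = 1646
3050 - 534 = 2516
2516 - 1646 = 870

DCCCLXX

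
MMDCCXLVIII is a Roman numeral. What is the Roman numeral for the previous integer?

MMDCCXLVIII = 2748; previous is 2747

MMDCCXLVII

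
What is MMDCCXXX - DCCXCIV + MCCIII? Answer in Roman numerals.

MMDCCXXX = 2730, DCCXCIV = 794, MCCIII = 1203
2730 - 794 = 1936
1936 + 1203 = 3139

MMMCXXXIX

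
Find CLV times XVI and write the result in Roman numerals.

CLV = 155
XVI = 16
155 × 16 = 2480

MMCDLXXX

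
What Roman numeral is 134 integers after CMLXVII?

CMLXVII = 967
967 + 134 = 1101

MCI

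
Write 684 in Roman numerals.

Convert 684 to Roman numerals:
  684 contains 1×500 (D)
  184 contains 1×100 (C)
  84 contains 1×50 (L)
  34 contains 3×10 (XXX)
  4 contains 1×4 (IV)

DCLXXXIV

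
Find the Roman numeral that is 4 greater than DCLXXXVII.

DCLXXXVII = 687
687 + 4 = 691

DCXCI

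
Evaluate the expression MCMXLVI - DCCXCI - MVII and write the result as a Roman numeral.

MCMXLVI = 1946, DCCXCI = 791, MVII = 1007
1946 - 791 = 1155
1155 - 1007 = 148

CXLVIII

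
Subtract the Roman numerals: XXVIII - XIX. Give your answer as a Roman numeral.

XXVIII = 28
XIX = 19
28 - 19 = 9

IX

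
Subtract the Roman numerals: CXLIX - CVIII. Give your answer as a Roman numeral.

CXLIX = 149
CVIII = 108
149 - 108 = 41

XLI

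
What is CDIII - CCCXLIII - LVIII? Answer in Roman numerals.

CDIII = 403, CCCXLIII = 343, LVIII = 58
403 - 343 = 60
60 - 58 = 2

II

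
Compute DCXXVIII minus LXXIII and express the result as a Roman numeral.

DCXXVIII = 628
LXXIII = 73
628 - 73 = 555

DLV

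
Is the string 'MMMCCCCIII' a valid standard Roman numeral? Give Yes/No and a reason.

'MMMCCCCIII': More than 3 consecutive C's

No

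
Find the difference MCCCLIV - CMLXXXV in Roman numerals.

MCCCLIV = 1354
CMLXXXV = 985
1354 - 985 = 369

CCCLXIX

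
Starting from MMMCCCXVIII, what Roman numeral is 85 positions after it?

MMMCCCXVIII = 3318
3318 + 85 = 3403

MMMCDIII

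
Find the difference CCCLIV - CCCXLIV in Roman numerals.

CCCLIV = 354
CCCXLIV = 344
354 - 344 = 10

X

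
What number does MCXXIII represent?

MCXXIII: M=1000, C=100, X=10, X=10, I=1, I=1, I=1
1000 + 100 + 10 + 10 + 1 + 1 + 1 = 1123

1123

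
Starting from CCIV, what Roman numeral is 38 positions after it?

CCIV = 204
204 + 38 = 242

CCXLII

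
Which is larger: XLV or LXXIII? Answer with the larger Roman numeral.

XLV = 45
LXXIII = 73
73 is larger

LXXIII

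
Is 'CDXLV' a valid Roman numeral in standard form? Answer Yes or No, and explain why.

'CDXLV': Check the rules: uses only the symbols I, V, X, L, C, D, M; no symbol is repeated more than three times in a row; V, L and D each appear at most once; the only places a smaller symbol precedes a larger one are the allowed subtractive pairs CD, XL, the symbol right after such a pair (if any) is smaller than the pair's first symbol, and otherwise the values never increase from left to right. Value: CD (400) + XL (40) + V (5) = 445. So it is a valid standard Roman numeral.

Yes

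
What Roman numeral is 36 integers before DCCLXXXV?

DCCLXXXV = 785
785 - 36 = 749

DCCXLIX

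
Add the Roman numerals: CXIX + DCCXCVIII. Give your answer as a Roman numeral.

CXIX = 119
DCCXCVIII = 798
119 + 798 = 917

CMXVII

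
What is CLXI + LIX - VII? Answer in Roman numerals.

CLXI = 161, LIX = 59, VII = 7
161 + 59 = 220
220 - 7 = 213

CCXIII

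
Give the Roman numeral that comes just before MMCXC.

MMCXC = 2190; previous is 2189

MMCLXXXIX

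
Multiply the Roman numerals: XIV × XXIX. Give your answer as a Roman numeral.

XIV = 14
XXIX = 29
14 × 29 = 406

CDVI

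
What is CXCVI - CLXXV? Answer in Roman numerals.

CXCVI = 196
CLXXV = 175
196 - 175 = 21

XXI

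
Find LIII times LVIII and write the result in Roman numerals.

LIII = 53
LVIII = 58
53 × 58 = 3074

MMMLXXIV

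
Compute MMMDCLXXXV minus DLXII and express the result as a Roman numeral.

MMMDCLXXXV = 3685
DLXII = 562
3685 - 562 = 3123

MMMCXXIII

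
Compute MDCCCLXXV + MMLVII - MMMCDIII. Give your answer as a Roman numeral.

MDCCCLXXV = 1875, MMLVII = 2057, MMMCDIII = 3403
1875 + 2057 = 3932
3932 - 3403 = 529

DXXIX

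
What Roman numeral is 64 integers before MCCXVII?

MCCXVII = 1217
1217 - 64 = 1153

MCLIII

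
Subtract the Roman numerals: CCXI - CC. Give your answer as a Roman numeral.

CCXI = 211
CC = 200
211 - 200 = 11

XI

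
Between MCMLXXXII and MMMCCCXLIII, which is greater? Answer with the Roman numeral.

MCMLXXXII = 1982
MMMCCCXLIII = 3343
3343 is larger

MMMCCCXLIII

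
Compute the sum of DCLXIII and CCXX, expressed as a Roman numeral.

DCLXIII = 663
CCXX = 220
663 + 220 = 883

DCCCLXXXIII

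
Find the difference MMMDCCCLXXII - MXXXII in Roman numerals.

MMMDCCCLXXII = 3872
MXXXII = 1032
3872 - 1032 = 2840

MMDCCCXL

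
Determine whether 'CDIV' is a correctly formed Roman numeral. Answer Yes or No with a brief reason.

'CDIV': Check the rules: uses only the symbols I, V, X, L, C, D, M; no symbol is repeated more than three times in a row; V, L and D each appear at most once; the only places a smaller symbol precedes a larger one are the allowed subtractive pairs CD, IV, the symbol right after such a pair (if any) is smaller than the pair's first symbol, and otherwise the values never increase from left to right. Value: CD (400) + IV (4) = 404. So it is a valid standard Roman numeral.

Yes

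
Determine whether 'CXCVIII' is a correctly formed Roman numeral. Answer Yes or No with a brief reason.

'CXCVIII': Check the rules: uses only the symbols I, V, X, L, C, D, M; no symbol is repeated more than three times in a row; V, L and D each appear at most once; the only place a smaller symbol precedes a larger one is the allowed subtractive pair XC, the symbol right after such a pair (if any) is smaller than the pair's first symbol, and otherwise the values never increase from left to right. Value: C (100) + XC (90) + V (5) + I (1) + I (1) + I (1) = 198. So it is a valid standard Roman numeral.

Yes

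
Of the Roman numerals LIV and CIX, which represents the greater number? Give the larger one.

LIV = 54
CIX = 109
109 is larger

CIX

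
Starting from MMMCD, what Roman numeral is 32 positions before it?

MMMCD = 3400
3400 - 32 = 3368

MMMCCCLXVIII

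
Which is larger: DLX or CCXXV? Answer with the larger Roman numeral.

DLX = 560
CCXXV = 225
560 is larger

DLX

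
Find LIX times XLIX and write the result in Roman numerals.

LIX = 59
XLIX = 49
59 × 49 = 2891

MMDCCCXCI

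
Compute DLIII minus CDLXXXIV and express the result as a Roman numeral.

DLIII = 553
CDLXXXIV = 484
553 - 484 = 69

LXIX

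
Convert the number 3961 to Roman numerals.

Convert 3961 to Roman numerals:
  3961 contains 3×1000 (MMM)
  961 contains 1×900 (CM)
  61 contains 1×50 (L)
  11 contains 1×10 (X)
  1 contains 1×1 (I)

MMMCMLXI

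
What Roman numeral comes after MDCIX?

MDCIX = 1609, so the next integer is 1609 + 1 = 1610

MDCX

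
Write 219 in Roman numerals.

Convert 219 to Roman numerals:
  219 contains 2×100 (CC)
  19 contains 1×10 (X)
  9 contains 1×9 (IX)

CCXIX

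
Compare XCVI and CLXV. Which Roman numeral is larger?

XCVI = 96
CLXV = 165
165 is larger

CLXV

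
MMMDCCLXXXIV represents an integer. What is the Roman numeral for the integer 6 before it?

MMMDCCLXXXIV = 3784
3784 - 6 = 3778

MMMDCCLXXVIII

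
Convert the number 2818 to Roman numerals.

Convert 2818 to Roman numerals:
  2818 contains 2×1000 (MM)
  818 contains 1×500 (D)
  318 contains 3×100 (CCC)
  18 contains 1×10 (X)
  8 contains 1×5 (V)
  3 contains 3×1 (III)

MMDCCCXVIII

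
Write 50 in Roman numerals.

Convert 50 to Roman numerals:
  50 contains 1×50 (L)

L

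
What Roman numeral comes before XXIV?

XXIV = 24, so the previous integer is 24 - 1 = 23

XXIII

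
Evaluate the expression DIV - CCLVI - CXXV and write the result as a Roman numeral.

DIV = 504, CCLVI = 256, CXXV = 125
504 - 256 = 248
248 - 125 = 123

CXXIII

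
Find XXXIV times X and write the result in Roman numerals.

XXXIV = 34
X = 10
34 × 10 = 340

CCCXL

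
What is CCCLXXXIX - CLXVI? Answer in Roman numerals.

CCCLXXXIX = 389
CLXVI = 166
389 - 166 = 223

CCXXIII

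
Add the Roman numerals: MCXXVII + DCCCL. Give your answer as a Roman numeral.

MCXXVII = 1127
DCCCL = 850
1127 + 850 = 1977

MCMLXXVII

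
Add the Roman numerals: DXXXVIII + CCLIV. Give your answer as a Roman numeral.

DXXXVIII = 538
CCLIV = 254
538 + 254 = 792

DCCXCII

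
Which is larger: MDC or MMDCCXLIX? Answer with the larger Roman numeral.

MDC = 1600
MMDCCXLIX = 2749
2749 is larger

MMDCCXLIX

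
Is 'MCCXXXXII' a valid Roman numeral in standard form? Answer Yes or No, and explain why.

'MCCXXXXII': More than 3 consecutive X's

No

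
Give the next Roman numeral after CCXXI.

CCXXI = 221, so the next integer is 221 + 1 = 222

CCXXII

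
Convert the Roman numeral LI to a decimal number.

LI: L=50, I=1
50 + 1 = 51

51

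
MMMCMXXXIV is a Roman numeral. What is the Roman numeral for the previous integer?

MMMCMXXXIV = 3934, so the previous integer is 3934 - 1 = 3933

MMMCMXXXIII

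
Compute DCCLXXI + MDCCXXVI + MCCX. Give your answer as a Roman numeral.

DCCLXXI = 771, MDCCXXVI = 1726, MCCX = 1210
771 + 1726 = 2497
2497 + 1210 = 3707

MMMDCCVII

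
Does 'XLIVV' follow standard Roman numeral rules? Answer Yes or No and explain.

'XLIVV': V should not appear more than once

No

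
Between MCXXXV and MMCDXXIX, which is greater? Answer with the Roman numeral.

MCXXXV = 1135
MMCDXXIX = 2429
2429 is larger

MMCDXXIX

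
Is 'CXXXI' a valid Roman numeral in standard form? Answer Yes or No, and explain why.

'CXXXI': Check the rules: uses only the symbols I, V, X, L, C, D, M; no symbol is repeated more than three times in a row; V, L and D each appear at most once; no smaller symbol precedes a larger one (values never increase from left to right). Value: C (100) + X (10) + X (10) + X (10) + I (1) = 131. So it is a valid standard Roman numeral.

Yes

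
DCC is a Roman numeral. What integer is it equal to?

DCC: D=500, C=100, C=100
500 + 100 + 100 = 700

700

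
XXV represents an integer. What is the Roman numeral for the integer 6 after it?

XXV = 25
25 + 6 = 31

XXXI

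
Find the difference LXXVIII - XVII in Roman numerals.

LXXVIII = 78
XVII = 17
78 - 17 = 61

LXI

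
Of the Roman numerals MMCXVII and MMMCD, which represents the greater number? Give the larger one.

MMCXVII = 2117
MMMCD = 3400
3400 is larger

MMMCD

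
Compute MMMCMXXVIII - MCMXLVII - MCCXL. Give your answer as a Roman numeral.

MMMCMXXVIII = 3928, MCMXLVII = 1947, MCCXL = 1240
3928 - 1947 = 1981
1981 - 1240 = 741

DCCXLI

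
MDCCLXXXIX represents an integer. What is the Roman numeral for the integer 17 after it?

MDCCLXXXIX = 1789
1789 + 17 = 1806

MDCCCVI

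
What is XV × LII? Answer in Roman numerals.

XV = 15
LII = 52
15 × 52 = 780

DCCLXXX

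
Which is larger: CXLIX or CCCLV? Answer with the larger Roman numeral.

CXLIX = 149
CCCLV = 355
355 is larger

CCCLV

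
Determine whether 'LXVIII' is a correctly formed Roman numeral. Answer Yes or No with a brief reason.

'LXVIII': Check the rules: uses only the symbols I, V, X, L, C, D, M; no symbol is repeated more than three times in a row; V, L and D each appear at most once; no smaller symbol precedes a larger one (values never increase from left to right). Value: L (50) + X (10) + V (5) + I (1) + I (1) + I (1) = 68. So it is a valid standard Roman numeral.

Yes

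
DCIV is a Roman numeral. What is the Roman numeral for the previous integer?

DCIV = 604; previous is 603

DCIII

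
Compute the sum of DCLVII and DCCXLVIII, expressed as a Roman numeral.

DCLVII = 657
DCCXLVIII = 748
657 + 748 = 1405

MCDV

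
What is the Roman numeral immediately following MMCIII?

MMCIII = 2103; next is 2104

MMCIV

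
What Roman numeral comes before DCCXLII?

DCCXLII = 742; previous is 741

DCCXLI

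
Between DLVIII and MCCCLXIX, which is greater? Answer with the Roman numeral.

DLVIII = 558
MCCCLXIX = 1369
1369 is larger

MCCCLXIX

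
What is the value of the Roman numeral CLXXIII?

CLXXIII: C=100, L=50, X=10, X=10, I=1, I=1, I=1
100 + 50 + 10 + 10 + 1 + 1 + 1 = 173

173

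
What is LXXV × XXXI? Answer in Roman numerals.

LXXV = 75
XXXI = 31
75 × 31 = 2325

MMCCCXXV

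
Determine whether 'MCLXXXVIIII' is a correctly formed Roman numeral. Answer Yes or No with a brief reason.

'MCLXXXVIIII': More than 3 consecutive I's

No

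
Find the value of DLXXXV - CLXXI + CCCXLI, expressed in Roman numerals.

DLXXXV = 585, CLXXI = 171, CCCXLI = 341
585 - 171 = 414
414 + 341 = 755

DCCLV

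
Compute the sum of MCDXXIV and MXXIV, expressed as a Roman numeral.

MCDXXIV = 1424
MXXIV = 1024
1424 + 1024 = 2448

MMCDXLVIII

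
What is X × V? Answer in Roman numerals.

X = 10
V = 5
10 × 5 = 50

L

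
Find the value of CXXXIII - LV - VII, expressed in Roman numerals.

CXXXIII = 133, LV = 55, VII = 7
133 - 55 = 78
78 - 7 = 71

LXXI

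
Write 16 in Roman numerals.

Convert 16 to Roman numerals:
  16 contains 1×10 (X)
  6 contains 1×5 (V)
  1 contains 1×1 (I)

XVI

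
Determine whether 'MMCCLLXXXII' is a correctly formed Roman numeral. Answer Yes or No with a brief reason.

'MMCCLLXXXII': L should not appear more than once

No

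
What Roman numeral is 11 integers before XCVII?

XCVII = 97
97 - 11 = 86

LXXXVI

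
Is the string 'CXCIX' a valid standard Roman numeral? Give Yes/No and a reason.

'CXCIX': Check the rules: uses only the symbols I, V, X, L, C, D, M; no symbol is repeated more than three times in a row; V, L and D each appear at most once; the only places a smaller symbol precedes a larger one are the allowed subtractive pairs XC, IX, the symbol right after such a pair (if any) is smaller than the pair's first symbol, and otherwise the values never increase from left to right. Value: C (100) + XC (90) + IX (9) = 199. So it is a valid standard Roman numeral.

Yes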